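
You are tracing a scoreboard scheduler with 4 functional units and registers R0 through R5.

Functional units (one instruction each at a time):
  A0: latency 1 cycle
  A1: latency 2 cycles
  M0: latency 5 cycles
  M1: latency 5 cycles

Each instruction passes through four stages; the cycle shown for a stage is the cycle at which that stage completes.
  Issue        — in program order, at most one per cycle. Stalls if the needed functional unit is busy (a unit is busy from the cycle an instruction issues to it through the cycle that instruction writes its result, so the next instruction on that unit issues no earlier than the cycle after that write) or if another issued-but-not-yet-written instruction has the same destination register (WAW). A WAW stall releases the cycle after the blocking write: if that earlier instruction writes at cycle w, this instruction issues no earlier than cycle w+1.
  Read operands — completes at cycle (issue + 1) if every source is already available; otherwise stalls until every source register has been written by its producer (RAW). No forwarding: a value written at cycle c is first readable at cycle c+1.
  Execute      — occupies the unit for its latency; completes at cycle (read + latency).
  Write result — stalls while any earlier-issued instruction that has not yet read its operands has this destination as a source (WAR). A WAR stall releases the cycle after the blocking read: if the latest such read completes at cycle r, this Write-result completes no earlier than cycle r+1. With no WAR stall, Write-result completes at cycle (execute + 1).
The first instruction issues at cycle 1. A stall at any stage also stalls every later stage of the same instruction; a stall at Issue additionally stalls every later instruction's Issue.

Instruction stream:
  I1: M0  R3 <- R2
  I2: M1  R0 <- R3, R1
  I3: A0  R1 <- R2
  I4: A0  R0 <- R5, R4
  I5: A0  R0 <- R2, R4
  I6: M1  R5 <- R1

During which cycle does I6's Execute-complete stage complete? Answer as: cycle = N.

cycle = 27

cycle 1: issue I1 (M0)
cycle 2: I1 read-ops · issue I2 (M1)
cycle 3: issue I3 (A0)
cycle 4: I3 read-ops
cycle 5: I3 finished on A0
cycle 7: I1 finished on M0
cycle 8: I1→R3
cycle 9: I2 read-ops
cycle 10: I3→R1
cycle 14: I2 finished on M1
cycle 15: I2→R0
cycle 16: issue I4 (A0)
cycle 17: I4 read-ops
cycle 18: I4 finished on A0
cycle 19: I4→R0
cycle 20: issue I5 (A0)
cycle 21: I5 read-ops · issue I6 (M1)
cycle 22: I5 finished on A0 · I6 read-ops
cycle 23: I5→R0
cycle 27: I6 finished on M1
cycle 28: I6→R5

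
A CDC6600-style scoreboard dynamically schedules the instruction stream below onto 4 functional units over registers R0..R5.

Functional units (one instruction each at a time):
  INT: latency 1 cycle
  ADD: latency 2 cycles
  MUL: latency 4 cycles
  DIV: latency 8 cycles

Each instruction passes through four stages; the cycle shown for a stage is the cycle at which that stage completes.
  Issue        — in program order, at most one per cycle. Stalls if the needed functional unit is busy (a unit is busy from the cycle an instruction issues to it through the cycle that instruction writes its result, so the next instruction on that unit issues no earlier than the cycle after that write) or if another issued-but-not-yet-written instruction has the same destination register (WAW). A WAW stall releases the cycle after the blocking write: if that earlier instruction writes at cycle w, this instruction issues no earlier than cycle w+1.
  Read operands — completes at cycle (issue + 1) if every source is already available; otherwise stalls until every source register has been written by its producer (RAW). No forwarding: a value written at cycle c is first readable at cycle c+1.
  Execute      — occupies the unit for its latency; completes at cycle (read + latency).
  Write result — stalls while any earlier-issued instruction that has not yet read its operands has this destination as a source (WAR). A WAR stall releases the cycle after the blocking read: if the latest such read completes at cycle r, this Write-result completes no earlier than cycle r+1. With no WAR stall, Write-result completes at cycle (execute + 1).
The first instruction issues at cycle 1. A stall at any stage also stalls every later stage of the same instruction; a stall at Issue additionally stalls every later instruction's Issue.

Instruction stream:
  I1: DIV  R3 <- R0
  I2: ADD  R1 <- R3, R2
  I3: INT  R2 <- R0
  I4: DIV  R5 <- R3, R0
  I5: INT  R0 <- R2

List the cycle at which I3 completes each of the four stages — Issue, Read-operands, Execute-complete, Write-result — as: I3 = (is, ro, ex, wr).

I3 = (3, 4, 5, 13)

[I1] 1/2/10/11
[I2] 2/12/14/15  (RAW R3: wait I1 write@11)
[I3] 3/4/5/13  (WAR R2: wait I2 read@12)
[I4] 12/13/21/22  (struct: DIV busy until I1 writes@11)
[I5] 14/15/16/17  (struct: INT busy until I3 writes@13)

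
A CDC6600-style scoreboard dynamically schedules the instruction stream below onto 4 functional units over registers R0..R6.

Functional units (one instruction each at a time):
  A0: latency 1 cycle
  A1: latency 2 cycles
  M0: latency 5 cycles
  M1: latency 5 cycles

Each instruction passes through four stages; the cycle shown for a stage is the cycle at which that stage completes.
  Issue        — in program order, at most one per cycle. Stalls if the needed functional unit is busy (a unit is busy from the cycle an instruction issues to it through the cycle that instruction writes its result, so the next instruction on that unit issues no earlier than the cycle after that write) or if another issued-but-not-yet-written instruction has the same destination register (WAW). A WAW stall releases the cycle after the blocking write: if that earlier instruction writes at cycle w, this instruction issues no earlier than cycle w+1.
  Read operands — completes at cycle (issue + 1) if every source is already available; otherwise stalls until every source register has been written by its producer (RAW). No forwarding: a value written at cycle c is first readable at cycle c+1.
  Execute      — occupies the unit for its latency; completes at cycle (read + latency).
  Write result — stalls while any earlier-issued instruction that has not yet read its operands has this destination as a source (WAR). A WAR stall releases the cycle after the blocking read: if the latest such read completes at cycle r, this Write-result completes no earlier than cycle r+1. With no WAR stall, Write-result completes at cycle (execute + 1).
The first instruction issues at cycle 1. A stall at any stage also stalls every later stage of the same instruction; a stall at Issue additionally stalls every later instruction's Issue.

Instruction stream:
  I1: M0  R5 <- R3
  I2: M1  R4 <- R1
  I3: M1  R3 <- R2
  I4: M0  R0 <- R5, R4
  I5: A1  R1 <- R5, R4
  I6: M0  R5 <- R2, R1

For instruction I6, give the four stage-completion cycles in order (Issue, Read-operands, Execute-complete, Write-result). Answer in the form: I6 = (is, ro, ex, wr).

I6 = (19, 20, 25, 26)

1) issue 1, read 2, done 7, write 8
2) issue 2, read 3, done 8, write 9
3) issue 10, read 11, done 16, write 17  <struct: M1 busy until I2 writes@9>
4) issue 11, read 12, done 17, write 18
5) issue 12, read 13, done 15, write 16
6) issue 19, read 20, done 25, write 26  <struct: M0 busy until I4 writes@18>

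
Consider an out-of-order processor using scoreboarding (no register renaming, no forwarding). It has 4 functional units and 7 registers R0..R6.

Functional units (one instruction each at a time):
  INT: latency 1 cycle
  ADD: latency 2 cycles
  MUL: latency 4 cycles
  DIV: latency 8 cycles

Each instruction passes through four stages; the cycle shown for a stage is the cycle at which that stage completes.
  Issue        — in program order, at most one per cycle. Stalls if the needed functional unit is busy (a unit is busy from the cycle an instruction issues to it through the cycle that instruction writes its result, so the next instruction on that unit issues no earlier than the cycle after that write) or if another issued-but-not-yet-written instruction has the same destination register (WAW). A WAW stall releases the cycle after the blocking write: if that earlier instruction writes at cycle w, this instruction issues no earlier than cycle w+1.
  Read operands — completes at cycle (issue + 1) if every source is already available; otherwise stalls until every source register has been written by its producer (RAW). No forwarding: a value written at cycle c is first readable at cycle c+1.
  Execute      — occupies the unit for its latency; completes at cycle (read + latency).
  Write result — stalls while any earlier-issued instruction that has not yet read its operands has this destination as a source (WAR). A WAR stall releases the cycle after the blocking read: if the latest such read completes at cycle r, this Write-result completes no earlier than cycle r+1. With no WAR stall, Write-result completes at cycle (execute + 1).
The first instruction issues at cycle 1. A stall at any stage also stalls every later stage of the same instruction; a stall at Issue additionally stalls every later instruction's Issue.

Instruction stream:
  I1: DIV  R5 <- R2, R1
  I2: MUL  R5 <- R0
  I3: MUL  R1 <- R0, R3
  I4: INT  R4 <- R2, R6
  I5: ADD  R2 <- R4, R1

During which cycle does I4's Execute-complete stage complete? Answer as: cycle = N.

cycle = 22

[1] issue I1 (DIV)
[2] I1 read-ops
[10] I1 finished on DIV
[11] I1→R5
[12] issue I2 (MUL)
[13] I2 read-ops
[17] I2 finished on MUL
[18] I2→R5
[19] issue I3 (MUL)
[20] I3 read-ops, issue I4 (INT)
[21] I4 read-ops, issue I5 (ADD)
[22] I4 finished on INT
[23] I4→R4
[24] I3 finished on MUL
[25] I3→R1
[26] I5 read-ops
[28] I5 finished on ADD
[29] I5→R2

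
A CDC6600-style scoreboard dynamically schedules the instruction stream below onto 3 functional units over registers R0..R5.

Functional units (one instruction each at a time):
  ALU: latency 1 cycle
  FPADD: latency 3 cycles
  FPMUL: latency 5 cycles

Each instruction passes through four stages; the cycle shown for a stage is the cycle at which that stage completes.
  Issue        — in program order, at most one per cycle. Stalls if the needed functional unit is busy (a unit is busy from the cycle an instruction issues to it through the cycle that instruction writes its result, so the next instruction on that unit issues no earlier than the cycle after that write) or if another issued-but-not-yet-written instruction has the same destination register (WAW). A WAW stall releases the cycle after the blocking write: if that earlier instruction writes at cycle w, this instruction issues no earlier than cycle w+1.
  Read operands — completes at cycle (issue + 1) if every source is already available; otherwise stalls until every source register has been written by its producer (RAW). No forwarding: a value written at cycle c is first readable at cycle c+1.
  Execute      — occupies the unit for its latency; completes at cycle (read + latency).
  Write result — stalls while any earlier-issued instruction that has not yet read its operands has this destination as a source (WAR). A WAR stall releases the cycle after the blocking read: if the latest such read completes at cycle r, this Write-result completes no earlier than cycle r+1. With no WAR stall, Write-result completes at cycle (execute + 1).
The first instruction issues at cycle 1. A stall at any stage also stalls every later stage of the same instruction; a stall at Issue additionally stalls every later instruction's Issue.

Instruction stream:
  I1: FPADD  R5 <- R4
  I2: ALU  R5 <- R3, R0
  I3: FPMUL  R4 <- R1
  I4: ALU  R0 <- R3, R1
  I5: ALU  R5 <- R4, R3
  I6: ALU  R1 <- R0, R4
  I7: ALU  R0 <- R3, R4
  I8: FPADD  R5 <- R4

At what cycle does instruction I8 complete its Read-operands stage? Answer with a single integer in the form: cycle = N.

cycle = 25

t=1  issue I1 (FPADD)
t=2  I1 read-ops
t=5  I1 finished on FPADD
t=6  I1→R5
t=7  issue I2 (ALU)
t=8  I2 read-ops | issue I3 (FPMUL)
t=9  I2 finished on ALU | I3 read-ops
t=10  I2→R5
t=11  issue I4 (ALU)
t=12  I4 read-ops
t=13  I4 finished on ALU
t=14  I3 finished on FPMUL | I4→R0
t=15  I3→R4 | issue I5 (ALU)
t=16  I5 read-ops
t=17  I5 finished on ALU
t=18  I5→R5
t=19  issue I6 (ALU)
t=20  I6 read-ops
t=21  I6 finished on ALU
t=22  I6→R1
t=23  issue I7 (ALU)
t=24  I7 read-ops | issue I8 (FPADD)
t=25  I7 finished on ALU | I8 read-ops
t=26  I7→R0
t=28  I8 finished on FPADD
t=29  I8→R5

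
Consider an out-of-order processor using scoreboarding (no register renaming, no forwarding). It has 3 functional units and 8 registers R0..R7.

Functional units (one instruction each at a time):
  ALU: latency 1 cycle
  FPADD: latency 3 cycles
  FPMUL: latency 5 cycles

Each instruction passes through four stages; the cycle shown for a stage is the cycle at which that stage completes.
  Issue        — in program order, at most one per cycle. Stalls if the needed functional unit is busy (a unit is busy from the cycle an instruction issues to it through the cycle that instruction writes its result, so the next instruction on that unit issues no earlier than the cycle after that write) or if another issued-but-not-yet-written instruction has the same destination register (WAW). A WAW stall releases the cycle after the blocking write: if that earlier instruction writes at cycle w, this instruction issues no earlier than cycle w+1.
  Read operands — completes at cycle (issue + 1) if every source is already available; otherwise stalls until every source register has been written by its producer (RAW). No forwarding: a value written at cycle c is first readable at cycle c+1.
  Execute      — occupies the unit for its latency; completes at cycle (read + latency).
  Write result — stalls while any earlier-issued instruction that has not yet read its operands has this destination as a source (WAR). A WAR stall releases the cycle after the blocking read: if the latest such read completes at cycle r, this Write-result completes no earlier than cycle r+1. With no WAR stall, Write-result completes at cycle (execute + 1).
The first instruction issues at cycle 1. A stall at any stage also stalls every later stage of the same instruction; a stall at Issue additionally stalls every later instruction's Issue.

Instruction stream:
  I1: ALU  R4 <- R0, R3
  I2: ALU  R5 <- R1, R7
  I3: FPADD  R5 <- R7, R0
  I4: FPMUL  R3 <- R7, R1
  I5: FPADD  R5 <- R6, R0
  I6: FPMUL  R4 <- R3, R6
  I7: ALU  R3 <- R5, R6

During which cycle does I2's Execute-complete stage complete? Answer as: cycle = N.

1) issue 1, read 2, done 3, write 4
2) issue 5, read 6, done 7, write 8  <struct: ALU busy until I1 writes@4>
3) issue 9, read 10, done 13, write 14  <WAW R5: wait I2 write@8>
4) issue 10, read 11, done 16, write 17
5) issue 15, read 16, done 19, write 20  <struct: FPADD busy until I3 writes@14>
6) issue 18, read 19, done 24, write 25  <struct: FPMUL busy until I4 writes@17>
7) issue 19, read 21, done 22, write 23  <RAW R5: wait I5 write@20>

cycle = 7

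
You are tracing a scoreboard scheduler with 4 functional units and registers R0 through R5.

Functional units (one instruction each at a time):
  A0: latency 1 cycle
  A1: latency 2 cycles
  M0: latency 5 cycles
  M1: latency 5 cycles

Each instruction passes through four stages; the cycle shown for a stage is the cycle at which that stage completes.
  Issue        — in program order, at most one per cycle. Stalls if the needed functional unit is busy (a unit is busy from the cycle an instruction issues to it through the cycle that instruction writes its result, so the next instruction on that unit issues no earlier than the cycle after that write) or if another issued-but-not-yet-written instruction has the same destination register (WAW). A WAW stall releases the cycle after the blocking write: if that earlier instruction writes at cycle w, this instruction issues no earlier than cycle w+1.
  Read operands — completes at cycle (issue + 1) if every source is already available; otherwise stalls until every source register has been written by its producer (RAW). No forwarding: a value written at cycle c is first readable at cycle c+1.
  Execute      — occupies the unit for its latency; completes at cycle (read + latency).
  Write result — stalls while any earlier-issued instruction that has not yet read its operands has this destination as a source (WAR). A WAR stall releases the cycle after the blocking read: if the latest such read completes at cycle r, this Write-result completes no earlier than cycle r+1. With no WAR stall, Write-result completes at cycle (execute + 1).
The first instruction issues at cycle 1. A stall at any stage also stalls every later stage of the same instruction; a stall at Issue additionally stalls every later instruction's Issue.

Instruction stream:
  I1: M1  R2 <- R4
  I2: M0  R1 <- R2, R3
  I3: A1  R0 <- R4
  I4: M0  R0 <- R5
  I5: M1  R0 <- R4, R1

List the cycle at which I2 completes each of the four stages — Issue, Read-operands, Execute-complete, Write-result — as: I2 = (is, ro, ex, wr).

[I1] 1/2/7/8
[I2] 2/9/14/15  (RAW R2: wait I1 write@8)
[I3] 3/4/6/7
[I4] 16/17/22/23  (struct: M0 busy until I2 writes@15)
[I5] 24/25/30/31  (WAW R0: wait I4 write@23)

I2 = (2, 9, 14, 15)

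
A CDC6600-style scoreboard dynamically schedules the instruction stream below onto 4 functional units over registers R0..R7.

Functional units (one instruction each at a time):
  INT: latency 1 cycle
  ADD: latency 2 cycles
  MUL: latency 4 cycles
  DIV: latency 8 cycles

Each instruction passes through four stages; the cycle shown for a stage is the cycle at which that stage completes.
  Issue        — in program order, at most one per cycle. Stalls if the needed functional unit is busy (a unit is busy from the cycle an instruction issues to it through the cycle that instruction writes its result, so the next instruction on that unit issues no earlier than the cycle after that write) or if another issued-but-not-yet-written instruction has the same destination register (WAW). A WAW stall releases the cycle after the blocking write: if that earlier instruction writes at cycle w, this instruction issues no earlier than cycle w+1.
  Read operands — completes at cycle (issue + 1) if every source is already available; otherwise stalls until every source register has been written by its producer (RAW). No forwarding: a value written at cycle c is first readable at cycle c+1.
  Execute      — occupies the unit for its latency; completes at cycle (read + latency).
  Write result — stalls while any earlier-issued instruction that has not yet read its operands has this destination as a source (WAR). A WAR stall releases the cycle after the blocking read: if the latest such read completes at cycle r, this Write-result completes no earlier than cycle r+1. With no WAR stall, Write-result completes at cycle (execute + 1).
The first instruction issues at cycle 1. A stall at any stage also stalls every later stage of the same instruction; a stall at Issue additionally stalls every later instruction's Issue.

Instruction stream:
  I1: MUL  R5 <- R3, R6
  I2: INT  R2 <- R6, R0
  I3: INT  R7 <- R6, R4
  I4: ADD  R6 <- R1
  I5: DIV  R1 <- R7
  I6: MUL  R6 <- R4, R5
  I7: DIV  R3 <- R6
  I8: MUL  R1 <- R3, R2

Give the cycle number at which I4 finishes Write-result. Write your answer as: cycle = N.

cycle = 11

c1: I1 issues→MUL
c2: I1 reads; I2 issues→INT
c3: I2 reads
c4: I2 exec-done
c5: I2 writes R2
c6: I1 exec-done; I3 issues→INT
c7: I1 writes R5; I3 reads; I4 issues→ADD
c8: I3 exec-done; I4 reads; I5 issues→DIV
c9: I3 writes R7
c10: I4 exec-done; I5 reads
c11: I4 writes R6
c12: I6 issues→MUL
c13: I6 reads
c17: I6 exec-done
c18: I5 exec-done; I6 writes R6
c19: I5 writes R1
c20: I7 issues→DIV
c21: I7 reads; I8 issues→MUL
c29: I7 exec-done
c30: I7 writes R3
c31: I8 reads
c35: I8 exec-done
c36: I8 writes R1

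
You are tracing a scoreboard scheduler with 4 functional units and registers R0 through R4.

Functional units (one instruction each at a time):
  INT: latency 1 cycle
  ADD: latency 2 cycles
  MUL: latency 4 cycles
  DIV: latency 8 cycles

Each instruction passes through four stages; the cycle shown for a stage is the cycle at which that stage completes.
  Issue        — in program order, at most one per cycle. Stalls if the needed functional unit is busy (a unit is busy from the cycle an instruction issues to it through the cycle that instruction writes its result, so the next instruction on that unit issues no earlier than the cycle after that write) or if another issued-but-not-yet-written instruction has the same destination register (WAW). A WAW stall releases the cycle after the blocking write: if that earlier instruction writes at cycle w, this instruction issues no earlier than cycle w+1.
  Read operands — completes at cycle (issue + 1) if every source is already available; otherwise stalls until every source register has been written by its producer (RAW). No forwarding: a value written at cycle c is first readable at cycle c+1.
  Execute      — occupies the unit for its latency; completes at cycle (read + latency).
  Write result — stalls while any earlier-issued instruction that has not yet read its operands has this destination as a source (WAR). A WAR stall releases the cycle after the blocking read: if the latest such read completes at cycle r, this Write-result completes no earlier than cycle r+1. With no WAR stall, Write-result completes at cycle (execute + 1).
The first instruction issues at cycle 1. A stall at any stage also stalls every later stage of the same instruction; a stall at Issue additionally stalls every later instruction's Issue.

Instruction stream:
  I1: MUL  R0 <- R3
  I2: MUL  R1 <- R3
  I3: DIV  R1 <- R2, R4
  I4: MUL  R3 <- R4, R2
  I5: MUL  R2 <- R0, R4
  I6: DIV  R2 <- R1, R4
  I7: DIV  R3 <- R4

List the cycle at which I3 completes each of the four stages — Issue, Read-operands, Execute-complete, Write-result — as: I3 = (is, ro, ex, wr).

I3 = (15, 16, 24, 25)

I1: IS=1 RO=2 EX=6 WR=7
I2: IS=8 RO=9 EX=13 WR=14  [struct: MUL busy until I1 writes@7]
I3: IS=15 RO=16 EX=24 WR=25  [WAW R1: wait I2 write@14]
I4: IS=16 RO=17 EX=21 WR=22
I5: IS=23 RO=24 EX=28 WR=29  [struct: MUL busy until I4 writes@22]
I6: IS=30 RO=31 EX=39 WR=40  [WAW R2: wait I5 write@29]
I7: IS=41 RO=42 EX=50 WR=51  [struct: DIV busy until I6 writes@40]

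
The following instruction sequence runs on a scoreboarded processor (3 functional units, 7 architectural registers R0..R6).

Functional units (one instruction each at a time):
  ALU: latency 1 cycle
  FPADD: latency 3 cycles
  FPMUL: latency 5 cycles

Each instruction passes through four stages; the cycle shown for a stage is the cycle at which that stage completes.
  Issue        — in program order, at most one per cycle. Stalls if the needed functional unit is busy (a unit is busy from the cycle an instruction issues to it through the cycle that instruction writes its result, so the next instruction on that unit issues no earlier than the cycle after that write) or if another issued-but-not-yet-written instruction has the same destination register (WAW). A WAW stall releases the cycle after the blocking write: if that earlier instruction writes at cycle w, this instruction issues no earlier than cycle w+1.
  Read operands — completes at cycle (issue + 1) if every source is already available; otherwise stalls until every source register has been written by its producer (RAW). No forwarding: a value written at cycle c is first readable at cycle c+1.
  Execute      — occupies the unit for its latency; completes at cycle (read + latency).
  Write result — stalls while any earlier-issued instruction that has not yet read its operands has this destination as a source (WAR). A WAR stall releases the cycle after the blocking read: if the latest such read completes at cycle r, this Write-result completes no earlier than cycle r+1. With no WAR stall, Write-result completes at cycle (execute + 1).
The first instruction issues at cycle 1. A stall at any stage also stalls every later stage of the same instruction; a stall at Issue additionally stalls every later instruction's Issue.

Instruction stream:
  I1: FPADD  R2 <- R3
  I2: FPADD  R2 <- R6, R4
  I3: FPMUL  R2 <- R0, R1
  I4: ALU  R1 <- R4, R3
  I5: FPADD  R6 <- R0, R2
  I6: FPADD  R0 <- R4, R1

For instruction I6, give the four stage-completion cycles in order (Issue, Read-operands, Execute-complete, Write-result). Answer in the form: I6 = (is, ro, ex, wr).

I6 = (26, 27, 30, 31)

[1] I1 dispatched to FPADD
[2] I1 operands ready
[5] I1 complete
[6] R2←I1
[7] I2 dispatched to FPADD
[8] I2 operands ready
[11] I2 complete
[12] R2←I2
[13] I3 dispatched to FPMUL
[14] I3 operands ready · I4 dispatched to ALU
[15] I4 operands ready · I5 dispatched to FPADD
[16] I4 complete
[17] R1←I4
[19] I3 complete
[20] R2←I3
[21] I5 operands ready
[24] I5 complete
[25] R6←I5
[26] I6 dispatched to FPADD
[27] I6 operands ready
[30] I6 complete
[31] R0←I6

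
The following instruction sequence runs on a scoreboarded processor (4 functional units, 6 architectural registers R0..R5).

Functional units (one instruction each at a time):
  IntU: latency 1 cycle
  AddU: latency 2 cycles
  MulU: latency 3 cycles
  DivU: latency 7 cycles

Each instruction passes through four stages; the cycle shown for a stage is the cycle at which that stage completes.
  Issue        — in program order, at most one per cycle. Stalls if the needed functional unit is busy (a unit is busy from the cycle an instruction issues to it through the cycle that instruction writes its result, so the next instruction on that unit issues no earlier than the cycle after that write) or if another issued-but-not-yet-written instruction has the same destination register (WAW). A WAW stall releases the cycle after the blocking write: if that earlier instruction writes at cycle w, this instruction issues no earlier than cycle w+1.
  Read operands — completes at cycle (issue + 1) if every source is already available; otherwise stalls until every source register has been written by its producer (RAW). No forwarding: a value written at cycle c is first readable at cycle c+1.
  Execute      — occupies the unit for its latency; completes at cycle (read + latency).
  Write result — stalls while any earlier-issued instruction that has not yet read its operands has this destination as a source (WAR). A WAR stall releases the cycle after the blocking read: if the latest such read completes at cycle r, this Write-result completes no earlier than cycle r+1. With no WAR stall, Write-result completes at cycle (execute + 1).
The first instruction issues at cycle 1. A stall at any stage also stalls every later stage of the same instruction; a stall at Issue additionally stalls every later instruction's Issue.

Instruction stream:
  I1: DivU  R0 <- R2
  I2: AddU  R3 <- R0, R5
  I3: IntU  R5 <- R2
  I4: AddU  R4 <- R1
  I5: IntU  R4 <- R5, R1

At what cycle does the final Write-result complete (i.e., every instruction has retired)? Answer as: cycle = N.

  I1 | 1 | 2 | 9 | 10
  I2 | 2 | 11 | 13 | 14   RAW R0: wait I1 write@10
  I3 | 3 | 4 | 5 | 12   WAR R5: wait I2 read@11
  I4 | 15 | 16 | 18 | 19   struct: AddU busy until I2 writes@14
  I5 | 20 | 21 | 22 | 23   WAW R4: wait I4 write@19

cycle = 23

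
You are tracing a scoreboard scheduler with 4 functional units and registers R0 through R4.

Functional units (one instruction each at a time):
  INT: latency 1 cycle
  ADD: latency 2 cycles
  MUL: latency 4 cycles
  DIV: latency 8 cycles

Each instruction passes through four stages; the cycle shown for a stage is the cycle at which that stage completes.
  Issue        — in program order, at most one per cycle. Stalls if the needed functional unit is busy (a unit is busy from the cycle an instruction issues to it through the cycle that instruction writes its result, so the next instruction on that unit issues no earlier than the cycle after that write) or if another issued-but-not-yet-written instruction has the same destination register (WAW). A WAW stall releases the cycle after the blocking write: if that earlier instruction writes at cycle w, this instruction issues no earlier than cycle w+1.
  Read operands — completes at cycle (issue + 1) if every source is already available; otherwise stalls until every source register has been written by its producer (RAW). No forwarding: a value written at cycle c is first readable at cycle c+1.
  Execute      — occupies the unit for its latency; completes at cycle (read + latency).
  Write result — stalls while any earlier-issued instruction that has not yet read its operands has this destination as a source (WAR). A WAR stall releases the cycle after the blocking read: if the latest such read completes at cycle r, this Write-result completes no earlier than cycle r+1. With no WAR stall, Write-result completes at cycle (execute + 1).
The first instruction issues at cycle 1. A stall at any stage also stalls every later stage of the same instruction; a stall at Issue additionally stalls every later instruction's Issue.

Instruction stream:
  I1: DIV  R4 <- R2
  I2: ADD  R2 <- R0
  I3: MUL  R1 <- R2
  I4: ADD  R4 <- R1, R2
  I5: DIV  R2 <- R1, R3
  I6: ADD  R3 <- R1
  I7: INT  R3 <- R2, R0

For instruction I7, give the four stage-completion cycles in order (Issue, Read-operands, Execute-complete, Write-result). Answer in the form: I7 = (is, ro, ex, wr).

[1] I1 issues→DIV
[2] I1 reads, I2 issues→ADD
[3] I2 reads, I3 issues→MUL
[5] I2 exec-done
[6] I2 writes R2
[7] I3 reads
[10] I1 exec-done
[11] I1 writes R4, I3 exec-done
[12] I3 writes R1, I4 issues→ADD
[13] I4 reads, I5 issues→DIV
[14] I5 reads
[15] I4 exec-done
[16] I4 writes R4
[17] I6 issues→ADD
[18] I6 reads
[20] I6 exec-done
[21] I6 writes R3
[22] I5 exec-done, I7 issues→INT
[23] I5 writes R2
[24] I7 reads
[25] I7 exec-done
[26] I7 writes R3

I7 = (22, 24, 25, 26)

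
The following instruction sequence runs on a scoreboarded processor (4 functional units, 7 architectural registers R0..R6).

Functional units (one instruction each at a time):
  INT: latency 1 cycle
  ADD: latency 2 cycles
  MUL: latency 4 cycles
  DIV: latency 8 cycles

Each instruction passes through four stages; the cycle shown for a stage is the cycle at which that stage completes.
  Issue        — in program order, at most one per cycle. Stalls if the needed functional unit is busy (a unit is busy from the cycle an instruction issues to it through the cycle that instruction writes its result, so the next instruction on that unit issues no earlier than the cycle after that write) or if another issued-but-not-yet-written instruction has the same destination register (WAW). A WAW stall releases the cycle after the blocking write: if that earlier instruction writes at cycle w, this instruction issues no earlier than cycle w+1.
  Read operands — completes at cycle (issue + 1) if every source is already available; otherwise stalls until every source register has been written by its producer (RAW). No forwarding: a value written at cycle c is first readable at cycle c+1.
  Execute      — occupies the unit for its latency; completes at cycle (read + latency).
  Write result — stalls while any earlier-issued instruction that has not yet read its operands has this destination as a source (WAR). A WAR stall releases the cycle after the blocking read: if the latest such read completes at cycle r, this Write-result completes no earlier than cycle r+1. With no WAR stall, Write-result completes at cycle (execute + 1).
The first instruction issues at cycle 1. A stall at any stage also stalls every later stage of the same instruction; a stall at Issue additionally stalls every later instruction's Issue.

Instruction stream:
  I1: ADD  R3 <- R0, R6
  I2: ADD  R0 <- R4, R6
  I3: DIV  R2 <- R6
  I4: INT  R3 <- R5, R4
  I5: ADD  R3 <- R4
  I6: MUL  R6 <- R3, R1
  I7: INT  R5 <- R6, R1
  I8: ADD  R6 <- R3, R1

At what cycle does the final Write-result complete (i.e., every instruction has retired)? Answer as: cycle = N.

cycle = 27

[1] I1→ADD
[2] I1 RO
[4] I1 EX
[5] I1 WR R3
[6] I2→ADD
[7] I2 RO, I3→DIV
[8] I3 RO, I4→INT
[9] I2 EX, I4 RO
[10] I2 WR R0, I4 EX
[11] I4 WR R3
[12] I5→ADD
[13] I5 RO, I6→MUL
[14] I7→INT
[15] I5 EX
[16] I3 EX, I5 WR R3
[17] I3 WR R2, I6 RO
[21] I6 EX
[22] I6 WR R6
[23] I7 RO, I8→ADD
[24] I7 EX, I8 RO
[25] I7 WR R5
[26] I8 EX
[27] I8 WR R6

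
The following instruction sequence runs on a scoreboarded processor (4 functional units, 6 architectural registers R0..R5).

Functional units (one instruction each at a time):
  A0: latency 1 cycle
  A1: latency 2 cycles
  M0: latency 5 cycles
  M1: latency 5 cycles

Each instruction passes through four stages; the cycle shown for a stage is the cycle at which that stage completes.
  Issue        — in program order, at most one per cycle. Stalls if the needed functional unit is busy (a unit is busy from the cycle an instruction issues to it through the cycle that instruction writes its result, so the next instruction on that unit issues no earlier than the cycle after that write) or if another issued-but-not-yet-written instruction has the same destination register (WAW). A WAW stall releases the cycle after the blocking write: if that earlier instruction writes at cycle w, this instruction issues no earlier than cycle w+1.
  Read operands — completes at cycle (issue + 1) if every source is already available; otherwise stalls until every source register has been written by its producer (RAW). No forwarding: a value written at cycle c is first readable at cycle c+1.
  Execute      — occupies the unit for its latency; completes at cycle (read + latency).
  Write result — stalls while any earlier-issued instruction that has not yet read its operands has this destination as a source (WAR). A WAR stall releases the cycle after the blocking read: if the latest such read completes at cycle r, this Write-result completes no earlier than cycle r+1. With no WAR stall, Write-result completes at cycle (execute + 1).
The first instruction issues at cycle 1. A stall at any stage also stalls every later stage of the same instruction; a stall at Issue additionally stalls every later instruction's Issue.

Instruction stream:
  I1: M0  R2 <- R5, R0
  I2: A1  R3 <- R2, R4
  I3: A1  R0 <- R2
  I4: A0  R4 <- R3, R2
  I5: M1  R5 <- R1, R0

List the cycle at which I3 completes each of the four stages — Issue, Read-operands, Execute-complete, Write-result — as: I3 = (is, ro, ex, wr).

I3 = (13, 14, 16, 17)

I1  is:1  ro:2  ex:7  wr:8
I2  is:2  ro:9  ex:11  wr:12  — RAW R2: wait I1 write@8
I3  is:13  ro:14  ex:16  wr:17  — struct: A1 busy until I2 writes@12
I4  is:14  ro:15  ex:16  wr:17
I5  is:15  ro:18  ex:23  wr:24  — RAW R0: wait I3 write@17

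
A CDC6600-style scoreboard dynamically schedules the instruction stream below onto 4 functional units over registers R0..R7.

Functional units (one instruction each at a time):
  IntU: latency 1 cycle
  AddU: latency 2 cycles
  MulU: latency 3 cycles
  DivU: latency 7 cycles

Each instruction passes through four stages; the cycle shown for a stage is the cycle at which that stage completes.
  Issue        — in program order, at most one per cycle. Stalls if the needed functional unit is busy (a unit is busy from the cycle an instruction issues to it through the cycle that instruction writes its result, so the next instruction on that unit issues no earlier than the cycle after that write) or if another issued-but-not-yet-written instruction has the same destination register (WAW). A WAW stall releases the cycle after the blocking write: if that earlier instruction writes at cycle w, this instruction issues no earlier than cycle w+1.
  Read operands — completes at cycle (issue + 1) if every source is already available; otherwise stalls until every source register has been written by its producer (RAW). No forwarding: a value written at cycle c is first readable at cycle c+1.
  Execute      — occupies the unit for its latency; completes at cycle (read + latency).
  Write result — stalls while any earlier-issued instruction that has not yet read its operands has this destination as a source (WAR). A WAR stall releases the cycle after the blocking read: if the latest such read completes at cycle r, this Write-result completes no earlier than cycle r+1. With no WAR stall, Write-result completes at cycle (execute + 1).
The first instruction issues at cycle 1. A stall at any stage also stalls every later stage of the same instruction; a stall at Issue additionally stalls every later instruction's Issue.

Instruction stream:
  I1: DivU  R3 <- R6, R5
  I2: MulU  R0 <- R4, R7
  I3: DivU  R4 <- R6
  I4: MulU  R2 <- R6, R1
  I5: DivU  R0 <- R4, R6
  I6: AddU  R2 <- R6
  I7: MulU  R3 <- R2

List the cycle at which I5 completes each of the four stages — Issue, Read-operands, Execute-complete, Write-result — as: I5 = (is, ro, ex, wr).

  I1 | 1 | 2 | 9 | 10
  I2 | 2 | 3 | 6 | 7
  I3 | 11 | 12 | 19 | 20   struct: DivU busy until I1 writes@10
  I4 | 12 | 13 | 16 | 17
  I5 | 21 | 22 | 29 | 30   struct: DivU busy until I3 writes@20
  I6 | 22 | 23 | 25 | 26
  I7 | 23 | 27 | 30 | 31   RAW R2: wait I6 write@26

I5 = (21, 22, 29, 30)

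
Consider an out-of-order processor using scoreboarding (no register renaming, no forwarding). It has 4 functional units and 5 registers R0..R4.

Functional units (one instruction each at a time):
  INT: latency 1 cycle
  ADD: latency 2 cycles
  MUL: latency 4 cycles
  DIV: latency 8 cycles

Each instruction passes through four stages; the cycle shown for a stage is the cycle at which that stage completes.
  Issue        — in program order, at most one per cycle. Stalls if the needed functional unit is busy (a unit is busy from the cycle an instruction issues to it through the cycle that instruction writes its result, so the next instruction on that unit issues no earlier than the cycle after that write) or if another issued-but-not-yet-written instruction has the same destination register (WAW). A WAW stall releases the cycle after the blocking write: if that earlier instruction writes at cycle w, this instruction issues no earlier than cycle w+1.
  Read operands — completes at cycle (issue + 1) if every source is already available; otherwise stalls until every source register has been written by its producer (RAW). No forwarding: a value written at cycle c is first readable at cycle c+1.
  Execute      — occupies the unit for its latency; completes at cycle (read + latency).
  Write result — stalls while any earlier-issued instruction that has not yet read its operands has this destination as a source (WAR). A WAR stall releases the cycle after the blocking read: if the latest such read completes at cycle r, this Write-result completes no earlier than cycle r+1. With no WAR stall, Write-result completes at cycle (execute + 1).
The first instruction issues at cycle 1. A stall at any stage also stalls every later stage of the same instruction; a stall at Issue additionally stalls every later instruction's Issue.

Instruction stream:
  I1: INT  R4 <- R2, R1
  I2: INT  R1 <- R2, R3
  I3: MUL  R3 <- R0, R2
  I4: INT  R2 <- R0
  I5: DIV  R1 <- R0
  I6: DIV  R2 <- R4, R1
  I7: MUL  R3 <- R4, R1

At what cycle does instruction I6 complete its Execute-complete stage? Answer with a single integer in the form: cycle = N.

cycle = 30

  I1 | 1 | 2 | 3 | 4
  I2 | 5 | 6 | 7 | 8   struct: INT busy until I1 writes@4
  I3 | 6 | 7 | 11 | 12
  I4 | 9 | 10 | 11 | 12   struct: INT busy until I2 writes@8
  I5 | 10 | 11 | 19 | 20
  I6 | 21 | 22 | 30 | 31   struct: DIV busy until I5 writes@20
  I7 | 22 | 23 | 27 | 28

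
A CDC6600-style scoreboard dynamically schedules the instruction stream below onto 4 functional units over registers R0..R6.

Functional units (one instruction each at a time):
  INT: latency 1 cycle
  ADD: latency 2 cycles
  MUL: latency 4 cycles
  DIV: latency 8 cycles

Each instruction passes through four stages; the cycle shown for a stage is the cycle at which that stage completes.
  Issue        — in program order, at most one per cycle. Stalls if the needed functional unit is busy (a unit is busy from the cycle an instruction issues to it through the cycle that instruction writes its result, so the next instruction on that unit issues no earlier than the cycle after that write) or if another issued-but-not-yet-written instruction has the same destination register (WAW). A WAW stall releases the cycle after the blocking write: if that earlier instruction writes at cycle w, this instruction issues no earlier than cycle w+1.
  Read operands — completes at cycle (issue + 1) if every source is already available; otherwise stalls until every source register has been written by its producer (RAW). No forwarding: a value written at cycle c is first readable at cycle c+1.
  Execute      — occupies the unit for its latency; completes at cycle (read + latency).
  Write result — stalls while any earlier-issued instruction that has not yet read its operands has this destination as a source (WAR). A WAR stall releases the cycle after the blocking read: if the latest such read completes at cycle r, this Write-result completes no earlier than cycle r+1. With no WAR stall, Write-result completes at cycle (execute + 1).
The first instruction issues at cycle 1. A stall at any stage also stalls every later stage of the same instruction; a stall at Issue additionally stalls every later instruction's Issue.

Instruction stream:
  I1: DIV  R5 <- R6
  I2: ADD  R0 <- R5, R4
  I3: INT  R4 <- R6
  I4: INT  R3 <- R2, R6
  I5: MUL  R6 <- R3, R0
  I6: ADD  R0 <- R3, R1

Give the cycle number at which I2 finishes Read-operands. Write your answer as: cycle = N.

cycle = 12

I1: IS=1 RO=2 EX=10 WR=11
I2: IS=2 RO=12 EX=14 WR=15  [RAW R5: wait I1 write@11]
I3: IS=3 RO=4 EX=5 WR=13  [WAR R4: wait I2 read@12]
I4: IS=14 RO=15 EX=16 WR=17  [struct: INT busy until I3 writes@13]
I5: IS=15 RO=18 EX=22 WR=23  [RAW R3: wait I4 write@17]
I6: IS=16 RO=18 EX=20 WR=21  [RAW R3: wait I4 write@17]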